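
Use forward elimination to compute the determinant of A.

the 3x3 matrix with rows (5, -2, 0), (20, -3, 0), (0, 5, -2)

Forward elimination:
R2 <- R2 - (4)*R1:  [ 0  5  0 ]
R3 <- R3 - (1)*R2:  [  0   0  -2 ]
Upper-triangular form:
[ 5  -2   0 ]
[ 0   5   0 ]
[ 0   0  -2 ]
det(A) = (-1)^0 * (5) * (5) * (-2) = -50  (0 row swaps -> sign +1)

det(A) = -50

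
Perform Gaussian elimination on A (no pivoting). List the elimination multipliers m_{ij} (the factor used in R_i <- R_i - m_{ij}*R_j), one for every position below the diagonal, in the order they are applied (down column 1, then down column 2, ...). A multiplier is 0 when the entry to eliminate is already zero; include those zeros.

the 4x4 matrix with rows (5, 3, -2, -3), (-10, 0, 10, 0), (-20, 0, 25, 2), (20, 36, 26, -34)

multipliers: -2, -4, 4, 2, 4, 2

Forward elimination:
R2 <- R2 - (-2)*R1:  [  0   6   6  -6 ]
R3 <- R3 - (-4)*R1:  [   0   12   17  -10 ]
R4 <- R4 - (4)*R1:  [   0   24   34  -22 ]
R3 <- R3 - (2)*R2:  [ 0  0  5  2 ]
R4 <- R4 - (4)*R2:  [  0   0  10   2 ]
R4 <- R4 - (2)*R3:  [  0   0   0  -2 ]
Multipliers (in order of application): m_{21} = -2, m_{31} = -4, m_{41} = 4, m_{32} = 2, m_{42} = 4, m_{43} = 2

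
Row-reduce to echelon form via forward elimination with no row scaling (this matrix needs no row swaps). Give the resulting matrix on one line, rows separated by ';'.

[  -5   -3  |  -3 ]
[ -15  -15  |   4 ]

REF = [-5 -3 -3; 0 -6 13]

Forward elimination:
R2 <- R2 - (3)*R1:  [  0  -6  13 ]
Row echelon form:
[ -5  -3  |  -3 ]
[  0  -6  |  13 ]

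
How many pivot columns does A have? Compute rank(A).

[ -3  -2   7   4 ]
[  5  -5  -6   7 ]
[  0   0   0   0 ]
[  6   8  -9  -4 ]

Row reduction:
R2 <- R2 - (-5/3)*R1:  [     0  -25/3   17/3   41/3 ]
R4 <- R4 - (-2)*R1:  [ 0  4  5  4 ]
R4 <- R4 - (-12/25)*R2:  [      0       0  193/25  264/25 ]
R3 <-> R4   (pivot in column 3 was zero)
[ -3     -2       7       4 ]
[  0  -25/3    17/3    41/3 ]
[  0      0  193/25  264/25 ]
[  0      0       0       0 ]
Row echelon form:
[ -3     -2       7       4 ]
[  0  -25/3    17/3    41/3 ]
[  0      0  193/25  264/25 ]
[  0      0       0       0 ]
Nonzero rows / pivot columns: 3

rank(A) = 3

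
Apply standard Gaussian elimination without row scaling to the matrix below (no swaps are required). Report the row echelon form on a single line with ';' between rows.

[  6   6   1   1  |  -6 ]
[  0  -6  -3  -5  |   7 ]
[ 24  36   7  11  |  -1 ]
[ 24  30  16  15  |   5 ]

Forward elimination:
R3 <- R3 - (4)*R1:  [  0  12   3   7  23 ]
R4 <- R4 - (4)*R1:  [  0   6  12  11  29 ]
R3 <- R3 - (-2)*R2:  [  0   0  -3  -3  37 ]
R4 <- R4 - (-1)*R2:  [  0   0   9   6  36 ]
R4 <- R4 - (-3)*R3:  [   0    0    0   -3  147 ]
Row echelon form:
[ 6   6   1   1  |   -6 ]
[ 0  -6  -3  -5  |    7 ]
[ 0   0  -3  -3  |   37 ]
[ 0   0   0  -3  |  147 ]

REF = [6 6 1 1 -6; 0 -6 -3 -5 7; 0 0 -3 -3 37; 0 0 0 -3 147]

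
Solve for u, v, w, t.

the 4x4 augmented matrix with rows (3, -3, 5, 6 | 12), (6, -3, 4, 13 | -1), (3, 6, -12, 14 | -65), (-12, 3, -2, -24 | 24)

Forward elimination on [A|b]:
R2 <- R2 - (2)*R1:  [   0    3   -6    1  -25 ]
R3 <- R3 - (1)*R1:  [   0    9  -17    8  -77 ]
R4 <- R4 - (-4)*R1:  [  0  -9  18   0  72 ]
R3 <- R3 - (3)*R2:  [  0   0   1   5  -2 ]
R4 <- R4 - (-3)*R2:  [  0   0   0   3  -3 ]
Row echelon form:
[ 3  -3   5  6  |   12 ]
[ 0   3  -6  1  |  -25 ]
[ 0   0   1  5  |   -2 ]
[ 0   0   0  3  |   -3 ]
Back-substitution:
t = (-3) / 3 = -1
w = (-2 - (5)*(-1)) / 1 = 3
v = (-25 - (-6)*(3) - (1)*(-1)) / 3 = -2
u = (12 - (-3)*(-2) - (5)*(3) - (6)*(-1)) / 3 = -1

(-1, -2, 3, -1)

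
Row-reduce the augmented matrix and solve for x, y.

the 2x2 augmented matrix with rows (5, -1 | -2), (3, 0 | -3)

Forward elimination on [A|b]:
R2 <- R2 - (3/5)*R1:  [    0   3/5  -9/5 ]
Row echelon form:
[ 5   -1  |    -2 ]
[ 0  3/5  |  -9/5 ]
Back-substitution:
y = (-9/5) / (3/5) = -3
x = (-2 - (-1)*(-3)) / 5 = -1

(-1, -3)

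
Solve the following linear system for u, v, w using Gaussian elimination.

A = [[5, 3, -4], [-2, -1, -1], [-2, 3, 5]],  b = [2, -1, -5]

Forward elimination on [A|b]:
R2 <- R2 - (-2/5)*R1:  [     0    1/5  -13/5   -1/5 ]
R3 <- R3 - (-2/5)*R1:  [     0   21/5   17/5  -21/5 ]
R3 <- R3 - (21)*R2:  [  0   0  58   0 ]
Row echelon form:
[ 5    3     -4  |     2 ]
[ 0  1/5  -13/5  |  -1/5 ]
[ 0    0     58  |     0 ]
Back-substitution:
w = (0) / 58 = 0
v = (-1/5 - (-13/5)*(0)) / (1/5) = -1
u = (2 - (3)*(-1) - (-4)*(0)) / 5 = 1

(1, -1, 0)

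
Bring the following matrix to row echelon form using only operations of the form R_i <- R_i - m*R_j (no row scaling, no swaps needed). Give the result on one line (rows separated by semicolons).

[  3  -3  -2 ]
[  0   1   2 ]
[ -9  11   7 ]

REF = [3 -3 -2; 0 1 2; 0 0 -3]

Forward elimination:
R3 <- R3 - (-3)*R1:  [ 0  2  1 ]
R3 <- R3 - (2)*R2:  [  0   0  -3 ]
Row echelon form:
[ 3  -3  -2 ]
[ 0   1   2 ]
[ 0   0  -3 ]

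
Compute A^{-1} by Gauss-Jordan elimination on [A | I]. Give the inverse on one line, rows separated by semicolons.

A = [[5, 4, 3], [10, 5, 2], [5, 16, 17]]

Gauss-Jordan on [A | I]:
R1 <- (1/5)*R1:  [   1  4/5  3/5  |  1/5    0    0 ]
R2 <- R2 - (10)*R1:  [  0  -3  -4  |  -2   1   0 ]
R3 <- R3 - (5)*R1:  [  0  12  14  |  -1   0   1 ]
R2 <- (1/-3)*R2:  [    0     1   4/3  |   2/3  -1/3     0 ]
R1 <- R1 - (4/5)*R2:  [     1      0  -7/15  |   -1/3   4/15      0 ]
R3 <- R3 - (12)*R2:  [  0   0  -2  |  -9   4   1 ]
R3 <- (1/-2)*R3:  [    0     0     1  |   9/2    -2  -1/2 ]
R1 <- R1 - (-7/15)*R3:  [     1      0      0  |  53/30   -2/3  -7/30 ]
R2 <- R2 - (4/3)*R3:  [     0      1      0  |  -16/3    7/3    2/3 ]
Right block of [I | A^{-1}] is the inverse:
[ 53/30  -2/3  -7/30 ]
[ -16/3   7/3    2/3 ]
[   9/2    -2   -1/2 ]

inverse = [53/30 -2/3 -7/30; -16/3 7/3 2/3; 9/2 -2 -1/2]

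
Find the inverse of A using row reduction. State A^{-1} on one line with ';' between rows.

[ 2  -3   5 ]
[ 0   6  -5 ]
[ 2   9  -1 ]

inverse = [13/16 7/8 -5/16; -5/24 -1/4 5/24; -1/4 -1/2 1/4]

Gauss-Jordan on [A | I]:
R1 <- (1/2)*R1:  [    1  -3/2   5/2  |   1/2     0     0 ]
R3 <- R3 - (2)*R1:  [  0  12  -6  |  -1   0   1 ]
R2 <- (1/6)*R2:  [    0     1  -5/6  |     0   1/6     0 ]
R1 <- R1 - (-3/2)*R2:  [   1    0  5/4  |  1/2  1/4    0 ]
R3 <- R3 - (12)*R2:  [  0   0   4  |  -1  -2   1 ]
R3 <- (1/4)*R3:  [    0     0     1  |  -1/4  -1/2   1/4 ]
R1 <- R1 - (5/4)*R3:  [     1      0      0  |  13/16    7/8  -5/16 ]
R2 <- R2 - (-5/6)*R3:  [     0      1      0  |  -5/24   -1/4   5/24 ]
Right block of [I | A^{-1}] is the inverse:
[ 13/16   7/8  -5/16 ]
[ -5/24  -1/4   5/24 ]
[  -1/4  -1/2    1/4 ]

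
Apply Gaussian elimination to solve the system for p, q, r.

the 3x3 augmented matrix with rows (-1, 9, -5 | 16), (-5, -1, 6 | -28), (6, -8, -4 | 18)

Forward elimination on [A|b]:
R2 <- R2 - (5)*R1:  [    0   -46    31  -108 ]
R3 <- R3 - (-6)*R1:  [   0   46  -34  114 ]
R3 <- R3 - (-1)*R2:  [  0   0  -3   6 ]
Row echelon form:
[ -1    9  -5  |    16 ]
[  0  -46  31  |  -108 ]
[  0    0  -3  |     6 ]
Back-substitution:
r = (6) / -3 = -2
q = (-108 - (31)*(-2)) / -46 = 1
p = (16 - (9)*(1) - (-5)*(-2)) / -1 = 3

(3, 1, -2)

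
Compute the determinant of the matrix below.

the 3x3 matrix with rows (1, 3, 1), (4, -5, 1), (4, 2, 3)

Forward elimination:
R2 <- R2 - (4)*R1:  [   0  -17   -3 ]
R3 <- R3 - (4)*R1:  [   0  -10   -1 ]
R3 <- R3 - (10/17)*R2:  [     0      0  13/17 ]
Upper-triangular form:
[ 1    3      1 ]
[ 0  -17     -3 ]
[ 0    0  13/17 ]
det(A) = (-1)^0 * (1) * (-17) * (13/17) = -13  (0 row swaps -> sign +1)

det(A) = -13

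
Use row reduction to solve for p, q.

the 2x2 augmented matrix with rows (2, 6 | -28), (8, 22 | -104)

(-2, -4)

Forward elimination on [A|b]:
R2 <- R2 - (4)*R1:  [  0  -2   8 ]
Row echelon form:
[ 2   6  |  -28 ]
[ 0  -2  |    8 ]
Back-substitution:
q = (8) / -2 = -4
p = (-28 - (6)*(-4)) / 2 = -2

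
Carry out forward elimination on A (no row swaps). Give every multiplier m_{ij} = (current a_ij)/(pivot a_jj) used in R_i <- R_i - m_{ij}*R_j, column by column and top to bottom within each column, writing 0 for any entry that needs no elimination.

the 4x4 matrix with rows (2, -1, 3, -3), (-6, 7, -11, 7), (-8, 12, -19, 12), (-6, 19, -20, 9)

multipliers: -3, -4, -3, 2, 4, 1

Forward elimination:
R2 <- R2 - (-3)*R1:  [  0   4  -2  -2 ]
R3 <- R3 - (-4)*R1:  [  0   8  -7   0 ]
R4 <- R4 - (-3)*R1:  [   0   16  -11    0 ]
R3 <- R3 - (2)*R2:  [  0   0  -3   4 ]
R4 <- R4 - (4)*R2:  [  0   0  -3   8 ]
R4 <- R4 - (1)*R3:  [ 0  0  0  4 ]
Multipliers (in order of application): m_{21} = -3, m_{31} = -4, m_{41} = -3, m_{32} = 2, m_{42} = 4, m_{43} = 1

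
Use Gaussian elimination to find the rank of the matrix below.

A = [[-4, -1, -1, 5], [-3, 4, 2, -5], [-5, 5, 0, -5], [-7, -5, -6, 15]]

Row reduction:
R2 <- R2 - (3/4)*R1:  [     0   19/4   11/4  -35/4 ]
R3 <- R3 - (5/4)*R1:  [     0   25/4    5/4  -45/4 ]
R4 <- R4 - (7/4)*R1:  [     0  -13/4  -17/4   25/4 ]
R3 <- R3 - (25/19)*R2:  [      0       0  -45/19    5/19 ]
R4 <- R4 - (-13/19)*R2:  [      0       0  -45/19    5/19 ]
R4 <- R4 - (1)*R3:  [ 0  0  0  0 ]
Row echelon form:
[ -4    -1      -1      5 ]
[  0  19/4    11/4  -35/4 ]
[  0     0  -45/19   5/19 ]
[  0     0       0      0 ]
Nonzero rows / pivot columns: 3

rank(A) = 3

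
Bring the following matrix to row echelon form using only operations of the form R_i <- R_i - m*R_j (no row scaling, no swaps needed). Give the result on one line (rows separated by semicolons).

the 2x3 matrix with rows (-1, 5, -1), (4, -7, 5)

REF = [-1 5 -1; 0 13 1]

Forward elimination:
R2 <- R2 - (-4)*R1:  [  0  13   1 ]
Row echelon form:
[ -1   5  -1 ]
[  0  13   1 ]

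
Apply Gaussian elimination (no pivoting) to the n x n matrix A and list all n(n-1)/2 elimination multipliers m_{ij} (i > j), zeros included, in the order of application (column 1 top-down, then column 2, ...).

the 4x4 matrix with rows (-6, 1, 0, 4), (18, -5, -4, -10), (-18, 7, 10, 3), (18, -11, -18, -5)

Forward elimination:
R2 <- R2 - (-3)*R1:  [  0  -2  -4   2 ]
R3 <- R3 - (3)*R1:  [  0   4  10  -9 ]
R4 <- R4 - (-3)*R1:  [   0   -8  -18    7 ]
R3 <- R3 - (-2)*R2:  [  0   0   2  -5 ]
R4 <- R4 - (4)*R2:  [  0   0  -2  -1 ]
R4 <- R4 - (-1)*R3:  [  0   0   0  -6 ]
Multipliers (in order of application): m_{21} = -3, m_{31} = 3, m_{41} = -3, m_{32} = -2, m_{42} = 4, m_{43} = -1

multipliers: -3, 3, -3, -2, 4, -1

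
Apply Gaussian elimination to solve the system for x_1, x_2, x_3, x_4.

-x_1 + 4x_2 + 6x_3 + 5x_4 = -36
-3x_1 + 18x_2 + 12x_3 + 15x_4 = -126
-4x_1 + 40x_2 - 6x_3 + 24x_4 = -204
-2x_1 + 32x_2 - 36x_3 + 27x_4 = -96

Forward elimination on [A|b]:
R2 <- R2 - (3)*R1:  [   0    6   -6    0  -18 ]
R3 <- R3 - (4)*R1:  [   0   24  -30    4  -60 ]
R4 <- R4 - (2)*R1:  [   0   24  -48   17  -24 ]
R3 <- R3 - (4)*R2:  [  0   0  -6   4  12 ]
R4 <- R4 - (4)*R2:  [   0    0  -24   17   48 ]
R4 <- R4 - (4)*R3:  [ 0  0  0  1  0 ]
Row echelon form:
[ -1  4   6  5  |  -36 ]
[  0  6  -6  0  |  -18 ]
[  0  0  -6  4  |   12 ]
[  0  0   0  1  |    0 ]
Back-substitution:
x_4 = (0) / 1 = 0
x_3 = (12 - (4)*(0)) / -6 = -2
x_2 = (-18 - (-6)*(-2)) / 6 = -5
x_1 = (-36 - (4)*(-5) - (6)*(-2) - (5)*(0)) / -1 = 4

(4, -5, -2, 0)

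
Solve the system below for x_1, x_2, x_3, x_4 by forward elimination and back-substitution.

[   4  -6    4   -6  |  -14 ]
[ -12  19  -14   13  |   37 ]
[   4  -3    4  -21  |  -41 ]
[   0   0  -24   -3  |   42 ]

(3, 1, -2, 2)

Forward elimination on [A|b]:
R2 <- R2 - (-3)*R1:  [  0   1  -2  -5  -5 ]
R3 <- R3 - (1)*R1:  [   0    3    0  -15  -27 ]
R3 <- R3 - (3)*R2:  [   0    0    6    0  -12 ]
R4 <- R4 - (-4)*R3:  [  0   0   0  -3  -6 ]
Row echelon form:
[ 4  -6   4  -6  |  -14 ]
[ 0   1  -2  -5  |   -5 ]
[ 0   0   6   0  |  -12 ]
[ 0   0   0  -3  |   -6 ]
Back-substitution:
x_4 = (-6) / -3 = 2
x_3 = (-12) / 6 = -2
x_2 = (-5 - (-2)*(-2) - (-5)*(2)) / 1 = 1
x_1 = (-14 - (-6)*(1) - (4)*(-2) - (-6)*(2)) / 4 = 3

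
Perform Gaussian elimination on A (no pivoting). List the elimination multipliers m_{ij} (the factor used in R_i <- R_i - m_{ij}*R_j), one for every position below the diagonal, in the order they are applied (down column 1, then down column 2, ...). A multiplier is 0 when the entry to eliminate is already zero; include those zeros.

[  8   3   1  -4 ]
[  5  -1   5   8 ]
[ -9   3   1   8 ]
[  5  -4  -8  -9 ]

Forward elimination:
R2 <- R2 - (5/8)*R1:  [     0  -23/8   35/8   21/2 ]
R3 <- R3 - (-9/8)*R1:  [    0  51/8  17/8   7/2 ]
R4 <- R4 - (5/8)*R1:  [     0  -47/8  -69/8  -13/2 ]
R3 <- R3 - (-51/23)*R2:  [      0       0  272/23  616/23 ]
R4 <- R4 - (47/23)*R2:  [       0        0  -404/23  -643/23 ]
R4 <- R4 - (-101/68)*R3:  [      0       0       0  201/17 ]
Multipliers (in order of application): m_{21} = 5/8, m_{31} = -9/8, m_{41} = 5/8, m_{32} = -51/23, m_{42} = 47/23, m_{43} = -101/68

multipliers: 5/8, -9/8, 5/8, -51/23, 47/23, -101/68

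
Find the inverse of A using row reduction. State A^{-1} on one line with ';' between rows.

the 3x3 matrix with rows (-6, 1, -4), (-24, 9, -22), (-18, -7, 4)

Gauss-Jordan on [A | I]:
R1 <- (1/-6)*R1:  [    1  -1/6   2/3  |  -1/6     0     0 ]
R2 <- R2 - (-24)*R1:  [  0   5  -6  |  -4   1   0 ]
R3 <- R3 - (-18)*R1:  [   0  -10   16  |   -3    0    1 ]
R2 <- (1/5)*R2:  [    0     1  -6/5  |  -4/5   1/5     0 ]
R1 <- R1 - (-1/6)*R2:  [     1      0   7/15  |  -3/10   1/30      0 ]
R3 <- R3 - (-10)*R2:  [   0    0    4  |  -11    2    1 ]
R3 <- (1/4)*R3:  [     0      0      1  |  -11/4    1/2    1/4 ]
R1 <- R1 - (7/15)*R3:  [     1      0      0  |  59/60   -1/5  -7/60 ]
R2 <- R2 - (-6/5)*R3:  [      0       1       0  |  -41/10     4/5    3/10 ]
Right block of [I | A^{-1}] is the inverse:
[  59/60  -1/5  -7/60 ]
[ -41/10   4/5   3/10 ]
[  -11/4   1/2    1/4 ]

inverse = [59/60 -1/5 -7/60; -41/10 4/5 3/10; -11/4 1/2 1/4]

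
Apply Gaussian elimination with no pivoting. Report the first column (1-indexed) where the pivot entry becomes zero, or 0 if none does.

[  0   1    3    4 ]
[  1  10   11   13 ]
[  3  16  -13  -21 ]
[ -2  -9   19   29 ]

first zero-pivot column = 1

Naive forward elimination:
Pivot entry (1,1) is zero but row 2 has 1 in column 1 -> naive elimination stops; a row interchange (e.g. R1 <-> R2) would be required here.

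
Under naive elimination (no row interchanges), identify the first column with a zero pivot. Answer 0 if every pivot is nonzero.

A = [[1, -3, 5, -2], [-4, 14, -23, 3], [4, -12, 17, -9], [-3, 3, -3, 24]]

first zero-pivot column = 0

Naive forward elimination:
R2 <- R2 - (-4)*R1:  [  0   2  -3  -5 ]
R3 <- R3 - (4)*R1:  [  0   0  -3  -1 ]
R4 <- R4 - (-3)*R1:  [  0  -6  12  18 ]
R4 <- R4 - (-3)*R2:  [ 0  0  3  3 ]
R4 <- R4 - (-1)*R3:  [ 0  0  0  2 ]
All pivots nonzero; naive elimination completes without hitting a zero pivot.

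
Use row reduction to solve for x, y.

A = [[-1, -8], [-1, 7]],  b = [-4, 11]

(-4, 1)

Forward elimination on [A|b]:
R2 <- R2 - (1)*R1:  [  0  15  15 ]
Row echelon form:
[ -1  -8  |  -4 ]
[  0  15  |  15 ]
Back-substitution:
y = (15) / 15 = 1
x = (-4 - (-8)*(1)) / -1 = -4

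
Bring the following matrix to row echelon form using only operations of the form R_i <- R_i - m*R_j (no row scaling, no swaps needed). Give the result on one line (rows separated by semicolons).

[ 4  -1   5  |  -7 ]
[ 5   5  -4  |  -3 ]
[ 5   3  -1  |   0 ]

REF = [4 -1 5 -7; 0 25/4 -41/4 23/4; 0 0 -7/25 121/25]

Forward elimination:
R2 <- R2 - (5/4)*R1:  [     0   25/4  -41/4   23/4 ]
R3 <- R3 - (5/4)*R1:  [     0   17/4  -29/4   35/4 ]
R3 <- R3 - (17/25)*R2:  [      0       0   -7/25  121/25 ]
Row echelon form:
[ 4    -1      5  |      -7 ]
[ 0  25/4  -41/4  |    23/4 ]
[ 0     0  -7/25  |  121/25 ]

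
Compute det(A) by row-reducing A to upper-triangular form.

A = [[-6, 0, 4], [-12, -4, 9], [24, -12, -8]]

det(A) = 120

Forward elimination:
R2 <- R2 - (2)*R1:  [  0  -4   1 ]
R3 <- R3 - (-4)*R1:  [   0  -12    8 ]
R3 <- R3 - (3)*R2:  [ 0  0  5 ]
Upper-triangular form:
[ -6   0  4 ]
[  0  -4  1 ]
[  0   0  5 ]
det(A) = (-1)^0 * (-6) * (-4) * (5) = 120  (0 row swaps -> sign +1)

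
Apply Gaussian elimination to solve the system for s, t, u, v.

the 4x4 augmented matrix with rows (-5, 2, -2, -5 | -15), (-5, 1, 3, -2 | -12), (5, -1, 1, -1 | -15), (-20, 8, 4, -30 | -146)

(-2, -3, -3, 5)

Forward elimination on [A|b]:
R2 <- R2 - (1)*R1:  [  0  -1   5   3   3 ]
R3 <- R3 - (-1)*R1:  [   0    1   -1   -6  -30 ]
R4 <- R4 - (4)*R1:  [   0    0   12  -10  -86 ]
R3 <- R3 - (-1)*R2:  [   0    0    4   -3  -27 ]
R4 <- R4 - (3)*R3:  [  0   0   0  -1  -5 ]
Row echelon form:
[ -5   2  -2  -5  |  -15 ]
[  0  -1   5   3  |    3 ]
[  0   0   4  -3  |  -27 ]
[  0   0   0  -1  |   -5 ]
Back-substitution:
v = (-5) / -1 = 5
u = (-27 - (-3)*(5)) / 4 = -3
t = (3 - (5)*(-3) - (3)*(5)) / -1 = -3
s = (-15 - (2)*(-3) - (-2)*(-3) - (-5)*(5)) / -5 = -2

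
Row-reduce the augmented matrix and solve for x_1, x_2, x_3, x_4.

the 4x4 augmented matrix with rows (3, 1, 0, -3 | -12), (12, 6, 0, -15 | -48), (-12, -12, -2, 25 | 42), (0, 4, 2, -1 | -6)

Forward elimination on [A|b]:
R2 <- R2 - (4)*R1:  [  0   2   0  -3   0 ]
R3 <- R3 - (-4)*R1:  [  0  -8  -2  13  -6 ]
R3 <- R3 - (-4)*R2:  [  0   0  -2   1  -6 ]
R4 <- R4 - (2)*R2:  [  0   0   2   5  -6 ]
R4 <- R4 - (-1)*R3:  [   0    0    0    6  -12 ]
Row echelon form:
[ 3  1   0  -3  |  -12 ]
[ 0  2   0  -3  |    0 ]
[ 0  0  -2   1  |   -6 ]
[ 0  0   0   6  |  -12 ]
Back-substitution:
x_4 = (-12) / 6 = -2
x_3 = (-6 - (1)*(-2)) / -2 = 2
x_2 = (0 - (-3)*(-2)) / 2 = -3
x_1 = (-12 - (1)*(-3) - (-3)*(-2)) / 3 = -5

(-5, -3, 2, -2)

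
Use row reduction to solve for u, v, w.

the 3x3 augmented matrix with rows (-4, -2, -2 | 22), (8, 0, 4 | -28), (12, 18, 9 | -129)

Forward elimination on [A|b]:
R2 <- R2 - (-2)*R1:  [  0  -4   0  16 ]
R3 <- R3 - (-3)*R1:  [   0   12    3  -63 ]
R3 <- R3 - (-3)*R2:  [   0    0    3  -15 ]
Row echelon form:
[ -4  -2  -2  |   22 ]
[  0  -4   0  |   16 ]
[  0   0   3  |  -15 ]
Back-substitution:
w = (-15) / 3 = -5
v = (16) / -4 = -4
u = (22 - (-2)*(-4) - (-2)*(-5)) / -4 = -1

(-1, -4, -5)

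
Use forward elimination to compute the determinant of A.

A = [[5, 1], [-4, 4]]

Forward elimination:
R2 <- R2 - (-4/5)*R1:  [    0  24/5 ]
Upper-triangular form:
[ 5     1 ]
[ 0  24/5 ]
det(A) = (-1)^0 * (5) * (24/5) = 24  (0 row swaps -> sign +1)

det(A) = 24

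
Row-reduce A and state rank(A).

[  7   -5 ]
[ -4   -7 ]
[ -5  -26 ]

Row reduction:
R2 <- R2 - (-4/7)*R1:  [     0  -69/7 ]
R3 <- R3 - (-5/7)*R1:  [      0  -207/7 ]
R3 <- R3 - (3)*R2:  [ 0  0 ]
Row echelon form:
[ 7     -5 ]
[ 0  -69/7 ]
[ 0      0 ]
Nonzero rows / pivot columns: 2

rank(A) = 2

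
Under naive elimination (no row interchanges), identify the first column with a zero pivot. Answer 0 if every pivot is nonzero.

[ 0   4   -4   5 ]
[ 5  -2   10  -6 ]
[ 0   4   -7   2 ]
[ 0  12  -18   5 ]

first zero-pivot column = 1

Naive forward elimination:
Pivot entry (1,1) is zero but row 2 has 5 in column 1 -> naive elimination stops; a row interchange (e.g. R1 <-> R2) would be required here.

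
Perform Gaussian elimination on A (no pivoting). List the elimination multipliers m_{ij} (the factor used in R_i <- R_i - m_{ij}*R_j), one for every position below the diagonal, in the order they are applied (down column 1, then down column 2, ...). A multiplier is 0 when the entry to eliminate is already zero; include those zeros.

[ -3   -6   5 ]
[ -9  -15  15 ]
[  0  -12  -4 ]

multipliers: 3, 0, -4

Forward elimination:
R2 <- R2 - (3)*R1:  [ 0  3  0 ]
R3: entry in column 1 is already 0 -> m_{31} = 0 (no row operation needed)
R3 <- R3 - (-4)*R2:  [  0   0  -4 ]
Multipliers (in order of application): m_{21} = 3, m_{31} = 0, m_{32} = -4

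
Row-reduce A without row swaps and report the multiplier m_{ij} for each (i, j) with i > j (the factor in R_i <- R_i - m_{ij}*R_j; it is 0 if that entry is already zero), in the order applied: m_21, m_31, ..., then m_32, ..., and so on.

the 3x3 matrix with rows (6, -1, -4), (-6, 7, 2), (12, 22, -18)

Forward elimination:
R2 <- R2 - (-1)*R1:  [  0   6  -2 ]
R3 <- R3 - (2)*R1:  [   0   24  -10 ]
R3 <- R3 - (4)*R2:  [  0   0  -2 ]
Multipliers (in order of application): m_{21} = -1, m_{31} = 2, m_{32} = 4

multipliers: -1, 2, 4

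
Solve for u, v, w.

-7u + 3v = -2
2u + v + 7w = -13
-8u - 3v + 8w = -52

(2, 4, -3)

Forward elimination on [A|b]:
R2 <- R2 - (-2/7)*R1:  [     0   13/7      7  -95/7 ]
R3 <- R3 - (8/7)*R1:  [      0   -45/7       8  -348/7 ]
R3 <- R3 - (-45/13)*R2:  [        0         0    419/13  -1257/13 ]
Row echelon form:
[ -7     3       0  |        -2 ]
[  0  13/7       7  |     -95/7 ]
[  0     0  419/13  |  -1257/13 ]
Back-substitution:
w = (-1257/13) / (419/13) = -3
v = (-95/7 - (7)*(-3)) / (13/7) = 4
u = (-2 - (3)*(4)) / -7 = 2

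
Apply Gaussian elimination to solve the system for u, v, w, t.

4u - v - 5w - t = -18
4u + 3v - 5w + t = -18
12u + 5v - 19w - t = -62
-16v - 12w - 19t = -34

Forward elimination on [A|b]:
R2 <- R2 - (1)*R1:  [ 0  4  0  2  0 ]
R3 <- R3 - (3)*R1:  [  0   8  -4   2  -8 ]
R3 <- R3 - (2)*R2:  [  0   0  -4  -2  -8 ]
R4 <- R4 - (-4)*R2:  [   0    0  -12  -11  -34 ]
R4 <- R4 - (3)*R3:  [   0    0    0   -5  -10 ]
Row echelon form:
[ 4  -1  -5  -1  |  -18 ]
[ 0   4   0   2  |    0 ]
[ 0   0  -4  -2  |   -8 ]
[ 0   0   0  -5  |  -10 ]
Back-substitution:
t = (-10) / -5 = 2
w = (-8 - (-2)*(2)) / -4 = 1
v = (0 - (2)*(2)) / 4 = -1
u = (-18 - (-1)*(-1) - (-5)*(1) - (-1)*(2)) / 4 = -3

(-3, -1, 1, 2)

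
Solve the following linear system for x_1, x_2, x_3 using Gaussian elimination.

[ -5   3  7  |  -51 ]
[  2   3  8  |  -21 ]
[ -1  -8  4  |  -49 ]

Forward elimination on [A|b]:
R2 <- R2 - (-2/5)*R1:  [      0    21/5    54/5  -207/5 ]
R3 <- R3 - (1/5)*R1:  [      0   -43/5    13/5  -194/5 ]
R3 <- R3 - (-43/21)*R2:  [      0       0   173/7  -865/7 ]
Row echelon form:
[ -5     3      7  |     -51 ]
[  0  21/5   54/5  |  -207/5 ]
[  0     0  173/7  |  -865/7 ]
Back-substitution:
x_3 = (-865/7) / (173/7) = -5
x_2 = (-207/5 - (54/5)*(-5)) / (21/5) = 3
x_1 = (-51 - (3)*(3) - (7)*(-5)) / -5 = 5

(5, 3, -5)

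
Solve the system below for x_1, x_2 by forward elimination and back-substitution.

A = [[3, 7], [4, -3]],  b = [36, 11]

(5, 3)

Forward elimination on [A|b]:
R2 <- R2 - (4/3)*R1:  [     0  -37/3    -37 ]
Row echelon form:
[ 3      7  |   36 ]
[ 0  -37/3  |  -37 ]
Back-substitution:
x_2 = (-37) / (-37/3) = 3
x_1 = (36 - (7)*(3)) / 3 = 5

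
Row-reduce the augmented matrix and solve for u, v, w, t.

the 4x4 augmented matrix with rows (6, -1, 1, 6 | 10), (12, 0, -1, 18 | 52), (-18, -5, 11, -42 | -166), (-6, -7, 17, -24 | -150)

(1, 4, -4, 2)

Forward elimination on [A|b]:
R2 <- R2 - (2)*R1:  [  0   2  -3   6  32 ]
R3 <- R3 - (-3)*R1:  [    0    -8    14   -24  -136 ]
R4 <- R4 - (-1)*R1:  [    0    -8    18   -18  -140 ]
R3 <- R3 - (-4)*R2:  [  0   0   2   0  -8 ]
R4 <- R4 - (-4)*R2:  [   0    0    6    6  -12 ]
R4 <- R4 - (3)*R3:  [  0   0   0   6  12 ]
Row echelon form:
[ 6  -1   1  6  |  10 ]
[ 0   2  -3  6  |  32 ]
[ 0   0   2  0  |  -8 ]
[ 0   0   0  6  |  12 ]
Back-substitution:
t = (12) / 6 = 2
w = (-8) / 2 = -4
v = (32 - (-3)*(-4) - (6)*(2)) / 2 = 4
u = (10 - (-1)*(4) - (1)*(-4) - (6)*(2)) / 6 = 1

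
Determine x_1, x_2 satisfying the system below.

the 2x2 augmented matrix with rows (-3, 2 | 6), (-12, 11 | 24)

Forward elimination on [A|b]:
R2 <- R2 - (4)*R1:  [ 0  3  0 ]
Row echelon form:
[ -3  2  |  6 ]
[  0  3  |  0 ]
Back-substitution:
x_2 = (0) / 3 = 0
x_1 = (6 - (2)*(0)) / -3 = -2

(-2, 0)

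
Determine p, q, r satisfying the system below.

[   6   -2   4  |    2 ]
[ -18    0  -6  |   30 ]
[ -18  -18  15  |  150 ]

Forward elimination on [A|b]:
R2 <- R2 - (-3)*R1:  [  0  -6   6  36 ]
R3 <- R3 - (-3)*R1:  [   0  -24   27  156 ]
R3 <- R3 - (4)*R2:  [  0   0   3  12 ]
Row echelon form:
[ 6  -2  4  |   2 ]
[ 0  -6  6  |  36 ]
[ 0   0  3  |  12 ]
Back-substitution:
r = (12) / 3 = 4
q = (36 - (6)*(4)) / -6 = -2
p = (2 - (-2)*(-2) - (4)*(4)) / 6 = -3

(-3, -2, 4)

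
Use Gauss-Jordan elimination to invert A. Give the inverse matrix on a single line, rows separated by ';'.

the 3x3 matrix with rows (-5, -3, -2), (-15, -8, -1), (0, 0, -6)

inverse = [8/5 -3/5 -13/30; -3 1 5/6; 0 0 -1/6]

Gauss-Jordan on [A | I]:
R1 <- (1/-5)*R1:  [    1   3/5   2/5  |  -1/5     0     0 ]
R2 <- R2 - (-15)*R1:  [  0   1   5  |  -3   1   0 ]
R1 <- R1 - (3/5)*R2:  [     1      0  -13/5  |    8/5   -3/5      0 ]
R3 <- (1/-6)*R3:  [    0     0     1  |     0     0  -1/6 ]
R1 <- R1 - (-13/5)*R3:  [      1       0       0  |     8/5    -3/5  -13/30 ]
R2 <- R2 - (5)*R3:  [   0    1    0  |   -3    1  5/6 ]
Right block of [I | A^{-1}] is the inverse:
[ 8/5  -3/5  -13/30 ]
[  -3     1     5/6 ]
[   0     0    -1/6 ]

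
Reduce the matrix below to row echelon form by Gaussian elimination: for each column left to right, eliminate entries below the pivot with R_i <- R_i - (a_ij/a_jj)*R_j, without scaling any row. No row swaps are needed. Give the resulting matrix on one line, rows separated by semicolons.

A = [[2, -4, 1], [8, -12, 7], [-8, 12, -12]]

REF = [2 -4 1; 0 4 3; 0 0 -5]

Forward elimination:
R2 <- R2 - (4)*R1:  [ 0  4  3 ]
R3 <- R3 - (-4)*R1:  [  0  -4  -8 ]
R3 <- R3 - (-1)*R2:  [  0   0  -5 ]
Row echelon form:
[ 2  -4   1 ]
[ 0   4   3 ]
[ 0   0  -5 ]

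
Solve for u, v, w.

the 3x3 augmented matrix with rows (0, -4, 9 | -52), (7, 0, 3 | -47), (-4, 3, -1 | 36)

Forward elimination on [A|b]:
R1 <-> R2   (pivot in column 1 was zero)
[  7   0   3  -47 ]
[  0  -4   9  -52 ]
[ -4   3  -1   36 ]
R3 <- R3 - (-4/7)*R1:  [    0     3   5/7  64/7 ]
R3 <- R3 - (-3/4)*R2:  [      0       0  209/28  -209/7 ]
Row echelon form:
[ 7   0       3  |     -47 ]
[ 0  -4       9  |     -52 ]
[ 0   0  209/28  |  -209/7 ]
Back-substitution:
w = (-209/7) / (209/28) = -4
v = (-52 - (9)*(-4)) / -4 = 4
u = (-47 - (3)*(-4)) / 7 = -5

(-5, 4, -4)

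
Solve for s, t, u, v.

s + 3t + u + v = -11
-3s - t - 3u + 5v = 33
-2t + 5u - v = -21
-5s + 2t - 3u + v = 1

Forward elimination on [A|b]:
R2 <- R2 - (-3)*R1:  [ 0  8  0  8  0 ]
R4 <- R4 - (-5)*R1:  [   0   17    2    6  -54 ]
R3 <- R3 - (-1/4)*R2:  [   0    0    5    1  -21 ]
R4 <- R4 - (17/8)*R2:  [   0    0    2  -11  -54 ]
R4 <- R4 - (2/5)*R3:  [      0       0       0   -57/5  -228/5 ]
Row echelon form:
[ 1  3  1      1  |     -11 ]
[ 0  8  0      8  |       0 ]
[ 0  0  5      1  |     -21 ]
[ 0  0  0  -57/5  |  -228/5 ]
Back-substitution:
v = (-228/5) / (-57/5) = 4
u = (-21 - (1)*(4)) / 5 = -5
t = (0 - (8)*(4)) / 8 = -4
s = (-11 - (3)*(-4) - (1)*(-5) - (1)*(4)) / 1 = 2

(2, -4, -5, 4)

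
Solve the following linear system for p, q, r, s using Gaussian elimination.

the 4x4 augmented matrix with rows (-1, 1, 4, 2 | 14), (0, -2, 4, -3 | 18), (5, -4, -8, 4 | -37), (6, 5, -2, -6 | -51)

Forward elimination on [A|b]:
R3 <- R3 - (-5)*R1:  [  0   1  12  14  33 ]
R4 <- R4 - (-6)*R1:  [  0  11  22   6  33 ]
R3 <- R3 - (-1/2)*R2:  [    0     0    14  25/2    42 ]
R4 <- R4 - (-11/2)*R2:  [     0      0     44  -21/2    132 ]
R4 <- R4 - (22/7)*R3:  [       0        0        0  -697/14        0 ]
Row echelon form:
[ -1   1   4        2  |  14 ]
[  0  -2   4       -3  |  18 ]
[  0   0  14     25/2  |  42 ]
[  0   0   0  -697/14  |   0 ]
Back-substitution:
s = (0) / (-697/14) = 0
r = (42 - (25/2)*(0)) / 14 = 3
q = (18 - (4)*(3) - (-3)*(0)) / -2 = -3
p = (14 - (1)*(-3) - (4)*(3) - (2)*(0)) / -1 = -5

(-5, -3, 3, 0)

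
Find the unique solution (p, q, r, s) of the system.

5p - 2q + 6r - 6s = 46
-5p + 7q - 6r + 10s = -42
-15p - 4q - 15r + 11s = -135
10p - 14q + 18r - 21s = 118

Forward elimination on [A|b]:
R2 <- R2 - (-1)*R1:  [ 0  5  0  4  4 ]
R3 <- R3 - (-3)*R1:  [   0  -10    3   -7    3 ]
R4 <- R4 - (2)*R1:  [   0  -10    6   -9   26 ]
R3 <- R3 - (-2)*R2:  [  0   0   3   1  11 ]
R4 <- R4 - (-2)*R2:  [  0   0   6  -1  34 ]
R4 <- R4 - (2)*R3:  [  0   0   0  -3  12 ]
Row echelon form:
[ 5  -2  6  -6  |  46 ]
[ 0   5  0   4  |   4 ]
[ 0   0  3   1  |  11 ]
[ 0   0  0  -3  |  12 ]
Back-substitution:
s = (12) / -3 = -4
r = (11 - (1)*(-4)) / 3 = 5
q = (4 - (4)*(-4)) / 5 = 4
p = (46 - (-2)*(4) - (6)*(5) - (-6)*(-4)) / 5 = 0

(0, 4, 5, -4)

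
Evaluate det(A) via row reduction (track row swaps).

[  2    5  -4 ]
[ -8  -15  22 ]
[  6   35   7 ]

Forward elimination:
R2 <- R2 - (-4)*R1:  [ 0  5  6 ]
R3 <- R3 - (3)*R1:  [  0  20  19 ]
R3 <- R3 - (4)*R2:  [  0   0  -5 ]
Upper-triangular form:
[ 2  5  -4 ]
[ 0  5   6 ]
[ 0  0  -5 ]
det(A) = (-1)^0 * (2) * (5) * (-5) = -50  (0 row swaps -> sign +1)

det(A) = -50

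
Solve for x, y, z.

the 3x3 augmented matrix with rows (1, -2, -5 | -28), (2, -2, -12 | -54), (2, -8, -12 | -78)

Forward elimination on [A|b]:
R2 <- R2 - (2)*R1:  [  0   2  -2   2 ]
R3 <- R3 - (2)*R1:  [   0   -4   -2  -22 ]
R3 <- R3 - (-2)*R2:  [   0    0   -6  -18 ]
Row echelon form:
[ 1  -2  -5  |  -28 ]
[ 0   2  -2  |    2 ]
[ 0   0  -6  |  -18 ]
Back-substitution:
z = (-18) / -6 = 3
y = (2 - (-2)*(3)) / 2 = 4
x = (-28 - (-2)*(4) - (-5)*(3)) / 1 = -5

(-5, 4, 3)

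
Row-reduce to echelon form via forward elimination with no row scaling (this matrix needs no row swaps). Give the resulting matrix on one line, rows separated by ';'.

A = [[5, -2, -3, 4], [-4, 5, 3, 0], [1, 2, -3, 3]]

REF = [5 -2 -3 4; 0 17/5 3/5 16/5; 0 0 -48/17 -1/17]

Forward elimination:
R2 <- R2 - (-4/5)*R1:  [    0  17/5   3/5  16/5 ]
R3 <- R3 - (1/5)*R1:  [     0   12/5  -12/5   11/5 ]
R3 <- R3 - (12/17)*R2:  [      0       0  -48/17   -1/17 ]
Row echelon form:
[ 5    -2      -3      4 ]
[ 0  17/5     3/5   16/5 ]
[ 0     0  -48/17  -1/17 ]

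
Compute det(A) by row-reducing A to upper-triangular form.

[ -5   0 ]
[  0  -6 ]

Forward elimination:
Upper-triangular form:
[ -5   0 ]
[  0  -6 ]
det(A) = (-1)^0 * (-5) * (-6) = 30  (0 row swaps -> sign +1)

det(A) = 30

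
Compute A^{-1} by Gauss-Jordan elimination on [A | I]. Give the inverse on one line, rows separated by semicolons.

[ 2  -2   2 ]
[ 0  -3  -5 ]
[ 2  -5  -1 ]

Gauss-Jordan on [A | I]:
R1 <- (1/2)*R1:  [   1   -1    1  |  1/2    0    0 ]
R3 <- R3 - (2)*R1:  [  0  -3  -3  |  -1   0   1 ]
R2 <- (1/-3)*R2:  [    0     1   5/3  |     0  -1/3     0 ]
R1 <- R1 - (-1)*R2:  [    1     0   8/3  |   1/2  -1/3     0 ]
R3 <- R3 - (-3)*R2:  [  0   0   2  |  -1  -1   1 ]
R3 <- (1/2)*R3:  [    0     0     1  |  -1/2  -1/2   1/2 ]
R1 <- R1 - (8/3)*R3:  [    1     0     0  |  11/6     1  -4/3 ]
R2 <- R2 - (5/3)*R3:  [    0     1     0  |   5/6   1/2  -5/6 ]
Right block of [I | A^{-1}] is the inverse:
[ 11/6     1  -4/3 ]
[  5/6   1/2  -5/6 ]
[ -1/2  -1/2   1/2 ]

inverse = [11/6 1 -4/3; 5/6 1/2 -5/6; -1/2 -1/2 1/2]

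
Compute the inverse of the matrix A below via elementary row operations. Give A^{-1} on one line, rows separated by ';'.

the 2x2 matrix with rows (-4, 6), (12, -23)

inverse = [-23/20 -3/10; -3/5 -1/5]

Gauss-Jordan on [A | I]:
R1 <- (1/-4)*R1:  [    1  -3/2  |  -1/4     0 ]
R2 <- R2 - (12)*R1:  [  0  -5  |   3   1 ]
R2 <- (1/-5)*R2:  [    0     1  |  -3/5  -1/5 ]
R1 <- R1 - (-3/2)*R2:  [      1       0  |  -23/20   -3/10 ]
Right block of [I | A^{-1}] is the inverse:
[ -23/20  -3/10 ]
[   -3/5   -1/5 ]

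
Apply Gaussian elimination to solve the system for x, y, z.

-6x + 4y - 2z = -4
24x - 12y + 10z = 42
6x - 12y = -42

(3, 5, 3)

Forward elimination on [A|b]:
R2 <- R2 - (-4)*R1:  [  0   4   2  26 ]
R3 <- R3 - (-1)*R1:  [   0   -8   -2  -46 ]
R3 <- R3 - (-2)*R2:  [ 0  0  2  6 ]
Row echelon form:
[ -6  4  -2  |  -4 ]
[  0  4   2  |  26 ]
[  0  0   2  |   6 ]
Back-substitution:
z = (6) / 2 = 3
y = (26 - (2)*(3)) / 4 = 5
x = (-4 - (4)*(5) - (-2)*(3)) / -6 = 3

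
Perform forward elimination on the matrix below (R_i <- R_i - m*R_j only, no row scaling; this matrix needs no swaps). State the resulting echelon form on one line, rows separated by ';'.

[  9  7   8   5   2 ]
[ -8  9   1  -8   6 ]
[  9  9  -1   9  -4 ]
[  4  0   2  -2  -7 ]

Forward elimination:
R2 <- R2 - (-8/9)*R1:  [     0  137/9   73/9  -32/9   70/9 ]
R3 <- R3 - (1)*R1:  [  0   2  -9   4  -6 ]
R4 <- R4 - (4/9)*R1:  [     0  -28/9  -14/9  -38/9  -71/9 ]
R3 <- R3 - (18/137)*R2:  [         0          0  -1379/137    612/137   -962/137 ]
R4 <- R4 - (-28/137)*R2:  [        0         0    14/137  -678/137  -863/137 ]
R4 <- R4 - (-2/197)*R3:  [         0          0          0   -966/197  -1255/197 ]
Row echelon form:
[ 9      7          8         5          2 ]
[ 0  137/9       73/9     -32/9       70/9 ]
[ 0      0  -1379/137   612/137   -962/137 ]
[ 0      0          0  -966/197  -1255/197 ]

REF = [9 7 8 5 2; 0 137/9 73/9 -32/9 70/9; 0 0 -1379/137 612/137 -962/137; 0 0 0 -966/197 -1255/197]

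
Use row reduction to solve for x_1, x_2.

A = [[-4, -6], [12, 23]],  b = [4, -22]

(2, -2)

Forward elimination on [A|b]:
R2 <- R2 - (-3)*R1:  [   0    5  -10 ]
Row echelon form:
[ -4  -6  |    4 ]
[  0   5  |  -10 ]
Back-substitution:
x_2 = (-10) / 5 = -2
x_1 = (4 - (-6)*(-2)) / -4 = 2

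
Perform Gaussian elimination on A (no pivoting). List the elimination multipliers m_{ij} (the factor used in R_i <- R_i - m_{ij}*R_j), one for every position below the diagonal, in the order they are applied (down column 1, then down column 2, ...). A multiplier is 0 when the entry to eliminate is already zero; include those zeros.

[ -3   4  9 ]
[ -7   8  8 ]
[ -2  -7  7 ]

Forward elimination:
R2 <- R2 - (7/3)*R1:  [    0  -4/3   -13 ]
R3 <- R3 - (2/3)*R1:  [     0  -29/3      1 ]
R3 <- R3 - (29/4)*R2:  [     0      0  381/4 ]
Multipliers (in order of application): m_{21} = 7/3, m_{31} = 2/3, m_{32} = 29/4

multipliers: 7/3, 2/3, 29/4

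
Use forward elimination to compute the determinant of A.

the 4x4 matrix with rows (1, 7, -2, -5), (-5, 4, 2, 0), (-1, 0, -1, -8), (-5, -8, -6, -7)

det(A) = -2577

Forward elimination:
R2 <- R2 - (-5)*R1:  [   0   39   -8  -25 ]
R3 <- R3 - (-1)*R1:  [   0    7   -3  -13 ]
R4 <- R4 - (-5)*R1:  [   0   27  -16  -32 ]
R3 <- R3 - (7/39)*R2:  [       0        0   -61/39  -332/39 ]
R4 <- R4 - (9/13)*R2:  [       0        0  -136/13  -191/13 ]
R4 <- R4 - (408/61)*R3:  [       0        0        0  2577/61 ]
Upper-triangular form:
[ 1   7      -2       -5 ]
[ 0  39      -8      -25 ]
[ 0   0  -61/39  -332/39 ]
[ 0   0       0  2577/61 ]
det(A) = (-1)^0 * (1) * (39) * (-61/39) * (2577/61) = -2577  (0 row swaps -> sign +1)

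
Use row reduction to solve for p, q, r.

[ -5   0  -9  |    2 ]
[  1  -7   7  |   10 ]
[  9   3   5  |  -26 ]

(-4, 0, 2)

Forward elimination on [A|b]:
R2 <- R2 - (-1/5)*R1:  [    0    -7  26/5  52/5 ]
R3 <- R3 - (-9/5)*R1:  [      0       3   -56/5  -112/5 ]
R3 <- R3 - (-3/7)*R2:  [       0        0  -314/35  -628/35 ]
Row echelon form:
[ -5   0       -9  |        2 ]
[  0  -7     26/5  |     52/5 ]
[  0   0  -314/35  |  -628/35 ]
Back-substitution:
r = (-628/35) / (-314/35) = 2
q = (52/5 - (26/5)*(2)) / -7 = 0
p = (2 - (-9)*(2)) / -5 = -4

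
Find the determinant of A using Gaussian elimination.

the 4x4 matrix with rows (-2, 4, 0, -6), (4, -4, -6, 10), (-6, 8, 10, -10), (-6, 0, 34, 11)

Forward elimination:
R2 <- R2 - (-2)*R1:  [  0   4  -6  -2 ]
R3 <- R3 - (3)*R1:  [  0  -4  10   8 ]
R4 <- R4 - (3)*R1:  [   0  -12   34   29 ]
R3 <- R3 - (-1)*R2:  [ 0  0  4  6 ]
R4 <- R4 - (-3)*R2:  [  0   0  16  23 ]
R4 <- R4 - (4)*R3:  [  0   0   0  -1 ]
Upper-triangular form:
[ -2  4   0  -6 ]
[  0  4  -6  -2 ]
[  0  0   4   6 ]
[  0  0   0  -1 ]
det(A) = (-1)^0 * (-2) * (4) * (4) * (-1) = 32  (0 row swaps -> sign +1)

det(A) = 32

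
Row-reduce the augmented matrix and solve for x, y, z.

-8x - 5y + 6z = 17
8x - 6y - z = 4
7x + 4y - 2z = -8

Forward elimination on [A|b]:
R2 <- R2 - (-1)*R1:  [   0  -11    5   21 ]
R3 <- R3 - (-7/8)*R1:  [    0  -3/8  13/4  55/8 ]
R3 <- R3 - (3/88)*R2:  [      0       0  271/88  271/44 ]
Row echelon form:
[ -8   -5       6  |      17 ]
[  0  -11       5  |      21 ]
[  0    0  271/88  |  271/44 ]
Back-substitution:
z = (271/44) / (271/88) = 2
y = (21 - (5)*(2)) / -11 = -1
x = (17 - (-5)*(-1) - (6)*(2)) / -8 = 0

(0, -1, 2)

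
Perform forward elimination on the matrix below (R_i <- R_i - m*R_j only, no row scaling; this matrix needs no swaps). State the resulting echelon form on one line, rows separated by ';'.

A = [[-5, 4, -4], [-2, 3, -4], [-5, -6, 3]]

REF = [-5 4 -4; 0 7/5 -12/5; 0 0 -71/7]

Forward elimination:
R2 <- R2 - (2/5)*R1:  [     0    7/5  -12/5 ]
R3 <- R3 - (1)*R1:  [   0  -10    7 ]
R3 <- R3 - (-50/7)*R2:  [     0      0  -71/7 ]
Row echelon form:
[ -5    4     -4 ]
[  0  7/5  -12/5 ]
[  0    0  -71/7 ]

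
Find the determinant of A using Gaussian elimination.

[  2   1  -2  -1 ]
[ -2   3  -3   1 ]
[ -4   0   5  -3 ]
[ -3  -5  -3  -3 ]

Forward elimination:
R2 <- R2 - (-1)*R1:  [  0   4  -5   0 ]
R3 <- R3 - (-2)*R1:  [  0   2   1  -5 ]
R4 <- R4 - (-3/2)*R1:  [    0  -7/2    -6  -9/2 ]
R3 <- R3 - (1/2)*R2:  [   0    0  7/2   -5 ]
R4 <- R4 - (-7/8)*R2:  [     0      0  -83/8   -9/2 ]
R4 <- R4 - (-83/28)*R3:  [       0        0        0  -541/28 ]
Upper-triangular form:
[ 2  1   -2       -1 ]
[ 0  4   -5        0 ]
[ 0  0  7/2       -5 ]
[ 0  0    0  -541/28 ]
det(A) = (-1)^0 * (2) * (4) * (7/2) * (-541/28) = -541  (0 row swaps -> sign +1)

det(A) = -541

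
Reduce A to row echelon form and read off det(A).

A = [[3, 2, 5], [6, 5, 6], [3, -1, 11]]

Forward elimination:
R2 <- R2 - (2)*R1:  [  0   1  -4 ]
R3 <- R3 - (1)*R1:  [  0  -3   6 ]
R3 <- R3 - (-3)*R2:  [  0   0  -6 ]
Upper-triangular form:
[ 3  2   5 ]
[ 0  1  -4 ]
[ 0  0  -6 ]
det(A) = (-1)^0 * (3) * (1) * (-6) = -18  (0 row swaps -> sign +1)

det(A) = -18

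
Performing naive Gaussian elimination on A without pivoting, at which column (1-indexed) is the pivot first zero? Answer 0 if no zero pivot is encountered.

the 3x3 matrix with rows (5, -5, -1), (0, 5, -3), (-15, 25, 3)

Naive forward elimination:
R3 <- R3 - (-3)*R1:  [  0  10   0 ]
R3 <- R3 - (2)*R2:  [ 0  0  6 ]
All pivots nonzero; naive elimination completes without hitting a zero pivot.

first zero-pivot column = 0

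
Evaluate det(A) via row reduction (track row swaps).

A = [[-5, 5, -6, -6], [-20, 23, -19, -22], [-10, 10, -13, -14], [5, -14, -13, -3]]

Forward elimination:
R2 <- R2 - (4)*R1:  [ 0  3  5  2 ]
R3 <- R3 - (2)*R1:  [  0   0  -1  -2 ]
R4 <- R4 - (-1)*R1:  [   0   -9  -19   -9 ]
R4 <- R4 - (-3)*R2:  [  0   0  -4  -3 ]
R4 <- R4 - (4)*R3:  [ 0  0  0  5 ]
Upper-triangular form:
[ -5  5  -6  -6 ]
[  0  3   5   2 ]
[  0  0  -1  -2 ]
[  0  0   0   5 ]
det(A) = (-1)^0 * (-5) * (3) * (-1) * (5) = 75  (0 row swaps -> sign +1)

det(A) = 75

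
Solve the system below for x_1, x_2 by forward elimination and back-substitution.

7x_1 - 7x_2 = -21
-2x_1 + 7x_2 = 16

(-1, 2)

Forward elimination on [A|b]:
R2 <- R2 - (-2/7)*R1:  [  0   5  10 ]
Row echelon form:
[ 7  -7  |  -21 ]
[ 0   5  |   10 ]
Back-substitution:
x_2 = (10) / 5 = 2
x_1 = (-21 - (-7)*(2)) / 7 = -1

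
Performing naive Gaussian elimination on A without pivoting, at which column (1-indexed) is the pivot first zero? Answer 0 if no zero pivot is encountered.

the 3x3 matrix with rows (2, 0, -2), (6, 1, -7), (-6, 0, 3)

Naive forward elimination:
R2 <- R2 - (3)*R1:  [  0   1  -1 ]
R3 <- R3 - (-3)*R1:  [  0   0  -3 ]
All pivots nonzero; naive elimination completes without hitting a zero pivot.

first zero-pivot column = 0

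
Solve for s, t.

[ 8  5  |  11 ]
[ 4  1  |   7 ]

Forward elimination on [A|b]:
R2 <- R2 - (1/2)*R1:  [    0  -3/2   3/2 ]
Row echelon form:
[ 8     5  |   11 ]
[ 0  -3/2  |  3/2 ]
Back-substitution:
t = (3/2) / (-3/2) = -1
s = (11 - (5)*(-1)) / 8 = 2

(2, -1)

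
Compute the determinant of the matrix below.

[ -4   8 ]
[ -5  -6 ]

Forward elimination:
R2 <- R2 - (5/4)*R1:  [   0  -16 ]
Upper-triangular form:
[ -4    8 ]
[  0  -16 ]
det(A) = (-1)^0 * (-4) * (-16) = 64  (0 row swaps -> sign +1)

det(A) = 64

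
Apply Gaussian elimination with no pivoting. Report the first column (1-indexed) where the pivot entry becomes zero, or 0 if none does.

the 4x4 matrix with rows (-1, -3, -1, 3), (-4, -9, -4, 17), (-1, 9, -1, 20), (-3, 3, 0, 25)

first zero-pivot column = 3

Naive forward elimination:
R2 <- R2 - (4)*R1:  [ 0  3  0  5 ]
R3 <- R3 - (1)*R1:  [  0  12   0  17 ]
R4 <- R4 - (3)*R1:  [  0  12   3  16 ]
R3 <- R3 - (4)*R2:  [  0   0   0  -3 ]
R4 <- R4 - (4)*R2:  [  0   0   3  -4 ]
Matrix at this point:
[ -1  -3  -1   3 ]
[  0   3   0   5 ]
[  0   0   0  -3 ]
[  0   0   3  -4 ]
Pivot entry (3,3) is zero but row 4 has 3 in column 3 -> naive elimination stops; a row interchange (e.g. R3 <-> R4) would be required here.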